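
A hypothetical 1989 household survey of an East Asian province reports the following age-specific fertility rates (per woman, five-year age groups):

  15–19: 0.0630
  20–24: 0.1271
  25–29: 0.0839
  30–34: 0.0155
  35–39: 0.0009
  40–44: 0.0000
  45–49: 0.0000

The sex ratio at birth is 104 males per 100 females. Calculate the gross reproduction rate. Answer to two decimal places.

0.71

Proportion female at birth = 100 / (100 + 104) = 0.49020.
Sum of ASFRs = 0.0630 + 0.1271 + 0.0839 + 0.0155 + 0.0009 + 0.0000 + 0.0000 = 0.2904
TFR = 5 × 0.2904 = 1.452
GRR = 0.49020 × 1.452 = 0.71177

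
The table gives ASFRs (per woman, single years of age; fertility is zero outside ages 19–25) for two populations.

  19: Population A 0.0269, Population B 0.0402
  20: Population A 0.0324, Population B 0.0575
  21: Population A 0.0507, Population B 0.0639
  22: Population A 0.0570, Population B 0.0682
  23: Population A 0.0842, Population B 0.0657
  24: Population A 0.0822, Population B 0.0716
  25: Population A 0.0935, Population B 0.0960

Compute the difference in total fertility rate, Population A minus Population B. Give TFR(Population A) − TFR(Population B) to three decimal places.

Population A:
  Sum of ASFRs = 0.0269 + 0.0324 + 0.0507 + 0.0570 + 0.0842 + 0.0822 + 0.0935 = 0.4269
  TFR = 0.4269
Population B:
  Sum of ASFRs = 0.0402 + 0.0575 + 0.0639 + 0.0682 + 0.0657 + 0.0716 + 0.0960 = 0.4631
  TFR = 0.4631
Difference = 0.4269 − 0.4631 = -0.0362

-0.036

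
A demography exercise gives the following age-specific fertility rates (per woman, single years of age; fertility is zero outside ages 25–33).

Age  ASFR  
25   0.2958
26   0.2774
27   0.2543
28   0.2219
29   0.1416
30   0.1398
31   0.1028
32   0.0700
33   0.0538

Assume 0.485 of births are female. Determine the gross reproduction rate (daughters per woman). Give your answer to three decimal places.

0.755

Proportion female at birth = 0.485.
Sum of ASFRs = 0.2958 + 0.2774 + 0.2543 + 0.2219 + 0.1416 + 0.1398 + 0.1028 + 0.0700 + 0.0538 = 1.5574
TFR = 1.5574
GRR = 0.485 × 1.5574 = 0.75534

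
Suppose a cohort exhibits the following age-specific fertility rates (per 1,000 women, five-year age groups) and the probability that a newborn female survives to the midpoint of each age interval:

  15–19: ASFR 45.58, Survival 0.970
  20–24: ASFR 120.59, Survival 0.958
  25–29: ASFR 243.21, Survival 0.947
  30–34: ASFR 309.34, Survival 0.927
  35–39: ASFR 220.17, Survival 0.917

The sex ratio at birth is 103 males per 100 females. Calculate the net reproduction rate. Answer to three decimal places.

2.164

Proportion female at birth = 100 / (100 + 103) = 0.49261.
Each age group contributes 5 × ASFR × survival:
  15–19: 5 × 45.58/1000 × 0.970 = 0.22106
  20–24: 5 × 120.59/1000 × 0.958 = 0.57763
  25–29: 5 × 243.21/1000 × 0.947 = 1.15160
  30–34: 5 × 309.34/1000 × 0.927 = 1.43379
  35–39: 5 × 220.17/1000 × 0.917 = 1.00948
Sum = 4.39356
NRR = 0.49261 × 4.39356 = 2.16431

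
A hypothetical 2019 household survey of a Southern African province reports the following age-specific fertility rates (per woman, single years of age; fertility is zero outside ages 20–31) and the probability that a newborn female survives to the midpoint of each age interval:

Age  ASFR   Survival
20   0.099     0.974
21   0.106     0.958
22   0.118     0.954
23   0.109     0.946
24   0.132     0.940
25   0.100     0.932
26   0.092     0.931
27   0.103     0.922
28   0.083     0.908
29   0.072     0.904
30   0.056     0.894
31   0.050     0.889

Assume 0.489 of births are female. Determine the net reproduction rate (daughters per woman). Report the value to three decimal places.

Proportion female at birth = 0.489.
Per-age-group product (1 × ASFR × survival probability):
  20: 1 × 0.099 × 0.974 = 0.09643
  21: 1 × 0.106 × 0.958 = 0.10155
  22: 1 × 0.118 × 0.954 = 0.11257
  23: 1 × 0.109 × 0.946 = 0.10311
  24: 1 × 0.132 × 0.940 = 0.12408
  25: 1 × 0.100 × 0.932 = 0.09320
  26: 1 × 0.092 × 0.931 = 0.08565
  27: 1 × 0.103 × 0.922 = 0.09497
  28: 1 × 0.083 × 0.908 = 0.07536
  29: 1 × 0.072 × 0.904 = 0.06509
  30: 1 × 0.056 × 0.894 = 0.05006
  31: 1 × 0.050 × 0.889 = 0.04445
Sum = 1.04652
NRR = 0.489 × 1.04652 = 0.51175
NRR < 1, so the cohort does not fully replace itself.

0.512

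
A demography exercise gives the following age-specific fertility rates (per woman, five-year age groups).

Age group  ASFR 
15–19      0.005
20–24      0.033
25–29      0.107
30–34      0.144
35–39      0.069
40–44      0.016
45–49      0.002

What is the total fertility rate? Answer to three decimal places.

1.880

Sum of ASFRs = 0.005 + 0.033 + 0.107 + 0.144 + 0.069 + 0.016 + 0.002 = 0.376
TFR = 5 × 0.376 = 1.88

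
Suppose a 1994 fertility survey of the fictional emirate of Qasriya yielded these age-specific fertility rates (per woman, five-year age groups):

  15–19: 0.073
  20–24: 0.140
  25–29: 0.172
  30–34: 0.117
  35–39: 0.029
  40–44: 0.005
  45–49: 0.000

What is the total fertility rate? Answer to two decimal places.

2.68

Sum of ASFRs = 0.073 + 0.140 + 0.172 + 0.117 + 0.029 + 0.005 + 0.000 = 0.536
TFR = 5 × 0.536 = 2.68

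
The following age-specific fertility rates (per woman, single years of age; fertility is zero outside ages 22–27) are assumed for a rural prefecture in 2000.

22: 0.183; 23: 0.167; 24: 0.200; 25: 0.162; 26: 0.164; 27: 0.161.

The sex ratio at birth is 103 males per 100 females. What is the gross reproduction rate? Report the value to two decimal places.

0.51

Proportion female at birth = 100 / (100 + 103) = 0.49261.
Sum of ASFRs = 0.183 + 0.167 + 0.200 + 0.162 + 0.164 + 0.161 = 1.037
TFR = 1.037
GRR = 0.49261 × 1.037 = 0.51084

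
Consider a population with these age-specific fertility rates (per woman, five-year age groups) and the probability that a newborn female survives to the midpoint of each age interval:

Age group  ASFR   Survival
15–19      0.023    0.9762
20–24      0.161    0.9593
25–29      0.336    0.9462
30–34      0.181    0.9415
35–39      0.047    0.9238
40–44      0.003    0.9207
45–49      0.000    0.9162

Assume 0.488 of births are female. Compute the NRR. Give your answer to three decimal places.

Proportion female at birth = 0.488.
Per-age-group product (5 × ASFR × survival probability):
  15–19: 5 × 0.023 × 0.9762 = 0.11226
  20–24: 5 × 0.161 × 0.9593 = 0.77224
  25–29: 5 × 0.336 × 0.9462 = 1.58962
  30–34: 5 × 0.181 × 0.9415 = 0.85206
  35–39: 5 × 0.047 × 0.9238 = 0.21709
  40–44: 5 × 0.003 × 0.9207 = 0.01381
  45–49: 5 × 0.000 × 0.9162 = 0.00000
Sum = 3.55708
NRR = 0.488 × 3.55708 = 1.73586
With NRR above 1 the population is above replacement fertility.

1.736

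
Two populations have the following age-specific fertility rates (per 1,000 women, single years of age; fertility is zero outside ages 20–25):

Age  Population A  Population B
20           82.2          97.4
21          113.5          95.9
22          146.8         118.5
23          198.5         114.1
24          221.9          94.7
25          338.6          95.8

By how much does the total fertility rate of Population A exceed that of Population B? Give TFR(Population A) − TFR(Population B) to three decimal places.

0.485

Population A:
  Sum of ASFRs = 82.2 + 113.5 + 146.8 + 198.5 + 221.9 + 338.6 = 1101.5
  TFR = 1101.5 / 1000 = 1.1015
Population B:
  Sum of ASFRs = 97.4 + 95.9 + 118.5 + 114.1 + 94.7 + 95.8 = 616.4
  TFR = 616.4 / 1000 = 0.6164
Difference = 1.1015 − 0.6164 = 0.4851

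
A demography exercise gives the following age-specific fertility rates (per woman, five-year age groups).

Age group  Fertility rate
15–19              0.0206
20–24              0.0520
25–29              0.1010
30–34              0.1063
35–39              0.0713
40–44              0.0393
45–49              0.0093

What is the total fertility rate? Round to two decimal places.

2.00

Sum of ASFRs = 0.0206 + 0.0520 + 0.1010 + 0.1063 + 0.0713 + 0.0393 + 0.0093 = 0.3998
TFR = 5 × 0.3998 = 1.999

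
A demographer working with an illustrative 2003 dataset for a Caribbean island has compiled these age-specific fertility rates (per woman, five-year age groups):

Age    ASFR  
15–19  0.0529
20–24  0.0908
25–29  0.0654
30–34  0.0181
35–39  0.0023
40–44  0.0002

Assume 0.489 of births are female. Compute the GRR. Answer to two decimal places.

Proportion female at birth = 0.489.
Sum of ASFRs = 0.0529 + 0.0908 + 0.0654 + 0.0181 + 0.0023 + 0.0002 = 0.2297
TFR = 5 × 0.2297 = 1.1485
GRR = 0.489 × 1.1485 = 0.56162

0.56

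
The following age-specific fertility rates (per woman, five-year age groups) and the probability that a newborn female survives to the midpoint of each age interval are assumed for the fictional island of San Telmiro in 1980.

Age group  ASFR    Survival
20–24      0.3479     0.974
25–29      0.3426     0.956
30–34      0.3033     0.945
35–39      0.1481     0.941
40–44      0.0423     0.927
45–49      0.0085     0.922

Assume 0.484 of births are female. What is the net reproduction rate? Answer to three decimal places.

2.757

Proportion female at birth = 0.484.
Each age group contributes 5 × ASFR × survival:
  20–24: 5 × 0.3479 × 0.974 = 1.69427
  25–29: 5 × 0.3426 × 0.956 = 1.63763
  30–34: 5 × 0.3033 × 0.945 = 1.43309
  35–39: 5 × 0.1481 × 0.941 = 0.69681
  40–44: 5 × 0.0423 × 0.927 = 0.19606
  45–49: 5 × 0.0085 × 0.922 = 0.03919
Sum = 5.69705
NRR = 0.484 × 5.69705 = 2.75737
With NRR above 1 the population is above replacement fertility.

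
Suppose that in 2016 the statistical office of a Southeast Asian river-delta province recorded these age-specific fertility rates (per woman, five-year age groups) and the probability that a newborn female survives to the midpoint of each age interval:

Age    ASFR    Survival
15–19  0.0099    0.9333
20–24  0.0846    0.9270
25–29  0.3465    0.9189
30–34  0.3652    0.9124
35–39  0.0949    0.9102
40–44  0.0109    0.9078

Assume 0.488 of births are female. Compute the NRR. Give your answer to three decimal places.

Proportion female at birth = 0.488.
Each age group contributes 5 × ASFR × survival:
  15–19: 5 × 0.0099 × 0.9333 = 0.04620
  20–24: 5 × 0.0846 × 0.9270 = 0.39212
  25–29: 5 × 0.3465 × 0.9189 = 1.59199
  30–34: 5 × 0.3652 × 0.9124 = 1.66604
  35–39: 5 × 0.0949 × 0.9102 = 0.43189
  40–44: 5 × 0.0109 × 0.9078 = 0.04948
Sum = 4.17772
NRR = 0.488 × 4.17772 = 2.03873

2.039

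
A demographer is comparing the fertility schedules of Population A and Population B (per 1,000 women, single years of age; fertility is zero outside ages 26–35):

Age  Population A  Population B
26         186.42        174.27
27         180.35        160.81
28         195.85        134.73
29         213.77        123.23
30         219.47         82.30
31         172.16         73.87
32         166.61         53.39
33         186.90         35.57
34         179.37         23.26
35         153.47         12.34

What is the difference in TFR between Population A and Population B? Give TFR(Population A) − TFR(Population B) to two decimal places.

Population A:
  Sum of ASFRs = 186.42 + 180.35 + 195.85 + 213.77 + 219.47 + 172.16 + 166.61 + 186.90 + 179.37 + 153.47 = 1854.37
  TFR = 1854.37 / 1000 = 1.85437
Population B:
  Sum of ASFRs = 174.27 + 160.81 + 134.73 + 123.23 + 82.30 + 73.87 + 53.39 + 35.57 + 23.26 + 12.34 = 873.77
  TFR = 873.77 / 1000 = 0.87377
Difference = 1.85437 − 0.87377 = 0.9806

0.98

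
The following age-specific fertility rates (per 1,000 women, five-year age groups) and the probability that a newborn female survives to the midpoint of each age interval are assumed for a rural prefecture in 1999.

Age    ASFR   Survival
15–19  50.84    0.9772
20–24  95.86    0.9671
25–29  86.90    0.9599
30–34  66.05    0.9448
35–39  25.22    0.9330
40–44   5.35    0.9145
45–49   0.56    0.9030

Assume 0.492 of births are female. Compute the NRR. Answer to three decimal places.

0.780

Proportion female at birth = 0.492.
Survival-weighted fertility by age (5·fₓ·Sₓ):
  15–19: 5 × 50.84/1000 × 0.9772 = 0.24840
  20–24: 5 × 95.86/1000 × 0.9671 = 0.46353
  25–29: 5 × 86.90/1000 × 0.9599 = 0.41708
  30–34: 5 × 66.05/1000 × 0.9448 = 0.31202
  35–39: 5 × 25.22/1000 × 0.9330 = 0.11765
  40–44: 5 × 5.35/1000 × 0.9145 = 0.02446
  45–49: 5 × 0.56/1000 × 0.9030 = 0.00253
Sum = 1.58567
NRR = 0.492 × 1.58567 = 0.78015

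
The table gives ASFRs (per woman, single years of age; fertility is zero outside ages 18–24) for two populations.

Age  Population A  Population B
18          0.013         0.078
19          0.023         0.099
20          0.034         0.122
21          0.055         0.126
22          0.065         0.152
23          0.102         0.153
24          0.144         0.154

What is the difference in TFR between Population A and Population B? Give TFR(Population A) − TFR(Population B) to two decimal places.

-0.45

Population A:
  Sum of ASFRs = 0.013 + 0.023 + 0.034 + 0.055 + 0.065 + 0.102 + 0.144 = 0.436
  TFR = 0.436
Population B:
  Sum of ASFRs = 0.078 + 0.099 + 0.122 + 0.126 + 0.152 + 0.153 + 0.154 = 0.884
  TFR = 0.884
Difference = 0.436 − 0.884 = -0.448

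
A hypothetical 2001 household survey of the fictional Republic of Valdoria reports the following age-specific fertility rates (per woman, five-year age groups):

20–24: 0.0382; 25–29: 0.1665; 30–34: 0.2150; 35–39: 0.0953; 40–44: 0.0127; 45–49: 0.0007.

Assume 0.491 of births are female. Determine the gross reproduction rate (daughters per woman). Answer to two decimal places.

1.30

Proportion female at birth = 0.491.
Sum of ASFRs = 0.0382 + 0.1665 + 0.2150 + 0.0953 + 0.0127 + 0.0007 = 0.5284
TFR = 5 × 0.5284 = 2.642
GRR = 0.491 × 2.642 = 1.29722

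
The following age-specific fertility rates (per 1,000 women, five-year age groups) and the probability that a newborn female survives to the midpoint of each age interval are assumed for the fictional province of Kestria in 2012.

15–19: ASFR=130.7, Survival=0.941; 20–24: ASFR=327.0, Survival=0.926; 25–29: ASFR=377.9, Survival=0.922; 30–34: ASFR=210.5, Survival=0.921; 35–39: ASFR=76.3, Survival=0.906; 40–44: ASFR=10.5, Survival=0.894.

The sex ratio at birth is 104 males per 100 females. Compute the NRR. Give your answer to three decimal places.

2.565

Proportion female at birth = 100 / (100 + 104) = 0.49020.
Each age group contributes 5 × ASFR × survival:
  15–19: 5 × 130.7/1000 × 0.941 = 0.61494
  20–24: 5 × 327.0/1000 × 0.926 = 1.51401
  25–29: 5 × 377.9/1000 × 0.922 = 1.74212
  30–34: 5 × 210.5/1000 × 0.921 = 0.96935
  35–39: 5 × 76.3/1000 × 0.906 = 0.34564
  40–44: 5 × 10.5/1000 × 0.894 = 0.04694
Sum = 5.23300
NRR = 0.49020 × 5.23300 = 2.56522
NRR > 1, so each generation more than replaces itself.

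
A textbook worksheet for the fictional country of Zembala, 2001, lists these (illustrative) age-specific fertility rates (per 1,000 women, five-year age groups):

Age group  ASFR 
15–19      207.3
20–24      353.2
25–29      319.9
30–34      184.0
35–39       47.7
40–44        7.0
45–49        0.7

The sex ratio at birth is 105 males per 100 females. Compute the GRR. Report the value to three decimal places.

Proportion female at birth = 100 / (100 + 105) = 0.48780.
Sum of ASFRs = 207.3 + 353.2 + 319.9 + 184.0 + 47.7 + 7.0 + 0.7 = 1119.8
TFR = 5 × 1119.8 / 1000 = 5.599
GRR = 0.48780 × 5.599 = 2.73119

2.731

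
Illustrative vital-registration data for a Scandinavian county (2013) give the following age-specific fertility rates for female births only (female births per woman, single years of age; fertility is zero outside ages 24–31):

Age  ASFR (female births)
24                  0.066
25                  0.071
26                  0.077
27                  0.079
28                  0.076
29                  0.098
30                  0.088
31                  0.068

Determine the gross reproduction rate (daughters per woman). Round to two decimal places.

0.62

Sum of female ASFRs = 0.066 + 0.071 + 0.077 + 0.079 + 0.076 + 0.098 + 0.088 + 0.068 = 0.623
GRR = 0.623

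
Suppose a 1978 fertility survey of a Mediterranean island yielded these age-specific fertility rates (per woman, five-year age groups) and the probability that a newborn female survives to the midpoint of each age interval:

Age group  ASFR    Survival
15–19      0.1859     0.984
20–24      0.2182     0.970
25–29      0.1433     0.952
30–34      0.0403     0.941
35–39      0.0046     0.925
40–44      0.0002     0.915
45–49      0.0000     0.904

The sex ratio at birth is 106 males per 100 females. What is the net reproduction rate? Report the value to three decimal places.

1.392

Proportion female at birth = 100 / (100 + 106) = 0.48544.
Survival-weighted fertility by age (5·fₓ·Sₓ):
  15–19: 5 × 0.1859 × 0.984 = 0.91463
  20–24: 5 × 0.2182 × 0.970 = 1.05827
  25–29: 5 × 0.1433 × 0.952 = 0.68211
  30–34: 5 × 0.0403 × 0.941 = 0.18961
  35–39: 5 × 0.0046 × 0.925 = 0.02128
  40–44: 5 × 0.0002 × 0.915 = 0.00092
  45–49: 5 × 0.0000 × 0.904 = 0.00000
Sum = 2.86682
NRR = 0.48544 × 2.86682 = 1.39167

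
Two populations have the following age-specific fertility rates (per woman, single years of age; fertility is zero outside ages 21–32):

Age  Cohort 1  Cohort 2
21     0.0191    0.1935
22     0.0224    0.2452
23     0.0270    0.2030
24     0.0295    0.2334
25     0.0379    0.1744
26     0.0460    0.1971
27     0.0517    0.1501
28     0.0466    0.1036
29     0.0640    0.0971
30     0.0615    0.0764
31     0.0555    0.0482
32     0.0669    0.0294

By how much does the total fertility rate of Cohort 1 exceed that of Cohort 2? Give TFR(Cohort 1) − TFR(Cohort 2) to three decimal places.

-1.223

Cohort 1:
  Sum of ASFRs = 0.0191 + 0.0224 + 0.0270 + 0.0295 + 0.0379 + 0.0460 + 0.0517 + 0.0466 + 0.0640 + 0.0615 + 0.0555 + 0.0669 = 0.5281
  TFR = 0.5281
Cohort 2:
  Sum of ASFRs = 0.1935 + 0.2452 + 0.2030 + 0.2334 + 0.1744 + 0.1971 + 0.1501 + 0.1036 + 0.0971 + 0.0764 + 0.0482 + 0.0294 = 1.7514
  TFR = 1.7514
Difference = 0.5281 − 1.7514 = -1.2233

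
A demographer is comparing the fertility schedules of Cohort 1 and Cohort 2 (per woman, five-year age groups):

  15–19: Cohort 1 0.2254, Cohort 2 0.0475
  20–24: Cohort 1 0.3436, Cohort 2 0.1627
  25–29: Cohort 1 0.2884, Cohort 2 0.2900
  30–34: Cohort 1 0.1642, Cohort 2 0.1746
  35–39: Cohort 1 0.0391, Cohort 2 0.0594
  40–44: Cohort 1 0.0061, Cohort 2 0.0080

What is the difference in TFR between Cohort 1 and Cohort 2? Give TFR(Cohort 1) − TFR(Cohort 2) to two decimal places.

Cohort 1:
  Sum of ASFRs = 0.2254 + 0.3436 + 0.2884 + 0.1642 + 0.0391 + 0.0061 = 1.0668
  TFR = 5 × 1.0668 = 5.334
Cohort 2:
  Sum of ASFRs = 0.0475 + 0.1627 + 0.2900 + 0.1746 + 0.0594 + 0.0080 = 0.7422
  TFR = 5 × 0.7422 = 3.711
Difference = 5.334 − 3.711 = 1.623

1.62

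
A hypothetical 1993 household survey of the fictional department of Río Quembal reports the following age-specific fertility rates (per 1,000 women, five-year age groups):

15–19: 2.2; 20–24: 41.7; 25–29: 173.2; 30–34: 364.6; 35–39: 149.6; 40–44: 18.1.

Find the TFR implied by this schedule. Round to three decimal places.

3.747

Sum of ASFRs = 2.2 + 41.7 + 173.2 + 364.6 + 149.6 + 18.1 = 749.4
TFR = 5 × 749.4 / 1000 = 3.747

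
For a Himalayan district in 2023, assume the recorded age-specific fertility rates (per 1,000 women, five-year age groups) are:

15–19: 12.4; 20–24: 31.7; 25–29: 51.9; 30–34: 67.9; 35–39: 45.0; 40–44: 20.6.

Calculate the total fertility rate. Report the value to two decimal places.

Sum of ASFRs = 12.4 + 31.7 + 51.9 + 67.9 + 45.0 + 20.6 = 229.5
TFR = 5 × 229.5 / 1000 = 1.1475

1.15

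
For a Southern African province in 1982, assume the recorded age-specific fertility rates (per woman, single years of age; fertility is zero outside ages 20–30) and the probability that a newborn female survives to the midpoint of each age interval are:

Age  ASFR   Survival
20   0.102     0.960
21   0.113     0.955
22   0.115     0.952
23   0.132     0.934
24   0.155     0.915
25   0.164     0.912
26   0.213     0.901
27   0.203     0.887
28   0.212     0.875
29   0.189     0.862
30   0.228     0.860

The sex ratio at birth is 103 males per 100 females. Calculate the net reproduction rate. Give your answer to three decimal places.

Proportion female at birth = 100 / (100 + 103) = 0.49261.
Survival-weighted fertility by age (1·fₓ·Sₓ):
  20: 1 × 0.102 × 0.960 = 0.09792
  21: 1 × 0.113 × 0.955 = 0.10792
  22: 1 × 0.115 × 0.952 = 0.10948
  23: 1 × 0.132 × 0.934 = 0.12329
  24: 1 × 0.155 × 0.915 = 0.14183
  25: 1 × 0.164 × 0.912 = 0.14957
  26: 1 × 0.213 × 0.901 = 0.19191
  27: 1 × 0.203 × 0.887 = 0.18006
  28: 1 × 0.212 × 0.875 = 0.18550
  29: 1 × 0.189 × 0.862 = 0.16292
  30: 1 × 0.228 × 0.860 = 0.19608
Sum = 1.64648
NRR = 0.49261 × 1.64648 = 0.81107
With NRR below 1 the population is below replacement fertility.

0.811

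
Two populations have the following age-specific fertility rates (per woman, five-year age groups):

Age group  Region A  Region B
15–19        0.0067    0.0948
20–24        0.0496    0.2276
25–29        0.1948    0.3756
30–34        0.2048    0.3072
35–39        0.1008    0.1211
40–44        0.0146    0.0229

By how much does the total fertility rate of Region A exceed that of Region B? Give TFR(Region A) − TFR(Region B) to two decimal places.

Region A:
  Sum of ASFRs = 0.0067 + 0.0496 + 0.1948 + 0.2048 + 0.1008 + 0.0146 = 0.5713
  TFR = 5 × 0.5713 = 2.8565
Region B:
  Sum of ASFRs = 0.0948 + 0.2276 + 0.3756 + 0.3072 + 0.1211 + 0.0229 = 1.1492
  TFR = 5 × 1.1492 = 5.746
Difference = 2.8565 − 5.746 = -2.8895

-2.89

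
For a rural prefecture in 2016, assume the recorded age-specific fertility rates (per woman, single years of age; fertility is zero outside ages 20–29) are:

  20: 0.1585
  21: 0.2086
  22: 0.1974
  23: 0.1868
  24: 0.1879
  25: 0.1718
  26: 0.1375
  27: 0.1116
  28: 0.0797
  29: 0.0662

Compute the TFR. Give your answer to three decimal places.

Sum of ASFRs = 0.1585 + 0.2086 + 0.1974 + 0.1868 + 0.1879 + 0.1718 + 0.1375 + 0.1116 + 0.0797 + 0.0662 = 1.5060
TFR = 1.506

1.506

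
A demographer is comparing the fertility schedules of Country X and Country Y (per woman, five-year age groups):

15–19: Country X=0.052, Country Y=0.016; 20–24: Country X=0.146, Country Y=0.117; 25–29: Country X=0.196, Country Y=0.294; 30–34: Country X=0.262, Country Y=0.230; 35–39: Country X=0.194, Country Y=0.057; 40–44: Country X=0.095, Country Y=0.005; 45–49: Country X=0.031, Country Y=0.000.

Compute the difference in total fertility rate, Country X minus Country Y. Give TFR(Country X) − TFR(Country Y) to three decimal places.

Country X:
  Sum of ASFRs = 0.052 + 0.146 + 0.196 + 0.262 + 0.194 + 0.095 + 0.031 = 0.976
  TFR = 5 × 0.976 = 4.88
Country Y:
  Sum of ASFRs = 0.016 + 0.117 + 0.294 + 0.230 + 0.057 + 0.005 + 0.000 = 0.719
  TFR = 5 × 0.719 = 3.595
Difference = 4.88 − 3.595 = 1.285

1.285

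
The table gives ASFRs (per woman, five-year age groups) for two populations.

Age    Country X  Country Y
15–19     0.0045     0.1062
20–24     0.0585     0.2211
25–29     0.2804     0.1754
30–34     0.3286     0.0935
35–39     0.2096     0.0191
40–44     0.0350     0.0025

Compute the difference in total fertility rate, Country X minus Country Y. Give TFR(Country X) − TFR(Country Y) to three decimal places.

1.494

Country X:
  Sum of ASFRs = 0.0045 + 0.0585 + 0.2804 + 0.3286 + 0.2096 + 0.0350 = 0.9166
  TFR = 5 × 0.9166 = 4.583
Country Y:
  Sum of ASFRs = 0.1062 + 0.2211 + 0.1754 + 0.0935 + 0.0191 + 0.0025 = 0.6178
  TFR = 5 × 0.6178 = 3.089
Difference = 4.583 − 3.089 = 1.494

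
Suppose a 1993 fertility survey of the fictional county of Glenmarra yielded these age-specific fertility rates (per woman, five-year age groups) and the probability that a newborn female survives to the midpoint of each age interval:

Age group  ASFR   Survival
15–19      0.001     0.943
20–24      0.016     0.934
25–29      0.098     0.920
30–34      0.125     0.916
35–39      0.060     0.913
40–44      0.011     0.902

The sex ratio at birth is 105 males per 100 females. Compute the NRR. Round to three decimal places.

Proportion female at birth = 100 / (100 + 105) = 0.48780.
Each age group contributes 5 × ASFR × survival:
  15–19: 5 × 0.001 × 0.943 = 0.00472
  20–24: 5 × 0.016 × 0.934 = 0.07472
  25–29: 5 × 0.098 × 0.920 = 0.45080
  30–34: 5 × 0.125 × 0.916 = 0.57250
  35–39: 5 × 0.060 × 0.913 = 0.27390
  40–44: 5 × 0.011 × 0.902 = 0.04961
Sum = 1.42625
NRR = 0.48780 × 1.42625 = 0.69572

0.696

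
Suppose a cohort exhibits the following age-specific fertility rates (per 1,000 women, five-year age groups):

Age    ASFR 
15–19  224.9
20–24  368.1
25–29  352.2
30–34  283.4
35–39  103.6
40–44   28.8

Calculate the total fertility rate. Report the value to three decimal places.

Sum of ASFRs = 224.9 + 368.1 + 352.2 + 283.4 + 103.6 + 28.8 = 1361.0
TFR = 5 × 1361.0 / 1000 = 6.805

6.805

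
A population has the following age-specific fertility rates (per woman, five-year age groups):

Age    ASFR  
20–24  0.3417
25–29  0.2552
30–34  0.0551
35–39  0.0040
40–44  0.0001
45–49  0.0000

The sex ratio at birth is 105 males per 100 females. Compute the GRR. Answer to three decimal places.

1.600

Proportion female at birth = 100 / (100 + 105) = 0.48780.
Sum of ASFRs = 0.3417 + 0.2552 + 0.0551 + 0.0040 + 0.0001 + 0.0000 = 0.6561
TFR = 5 × 0.6561 = 3.2805
GRR = 0.48780 × 3.2805 = 1.60023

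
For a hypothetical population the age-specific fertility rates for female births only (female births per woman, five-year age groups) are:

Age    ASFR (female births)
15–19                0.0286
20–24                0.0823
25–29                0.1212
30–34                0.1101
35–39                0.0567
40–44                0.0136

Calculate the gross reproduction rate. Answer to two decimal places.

Sum of female ASFRs = 0.0286 + 0.0823 + 0.1212 + 0.1101 + 0.0567 + 0.0136 = 0.4125
GRR = 5 × 0.4125 = 2.0625

2.06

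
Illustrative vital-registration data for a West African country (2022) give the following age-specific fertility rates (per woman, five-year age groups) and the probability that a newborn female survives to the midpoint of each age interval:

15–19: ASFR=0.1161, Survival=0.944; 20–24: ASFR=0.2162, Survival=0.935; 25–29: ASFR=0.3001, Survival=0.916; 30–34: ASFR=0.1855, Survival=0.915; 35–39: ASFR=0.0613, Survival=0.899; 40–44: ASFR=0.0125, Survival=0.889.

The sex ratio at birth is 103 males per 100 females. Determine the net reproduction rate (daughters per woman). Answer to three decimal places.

Proportion female at birth = 100 / (100 + 103) = 0.49261.
Each age group contributes 5 × ASFR × survival:
  15–19: 5 × 0.1161 × 0.944 = 0.54799
  20–24: 5 × 0.2162 × 0.935 = 1.01074
  25–29: 5 × 0.3001 × 0.916 = 1.37446
  30–34: 5 × 0.1855 × 0.915 = 0.84866
  35–39: 5 × 0.0613 × 0.899 = 0.27554
  40–44: 5 × 0.0125 × 0.889 = 0.05556
Sum = 4.11295
NRR = 0.49261 × 4.11295 = 2.02608

2.026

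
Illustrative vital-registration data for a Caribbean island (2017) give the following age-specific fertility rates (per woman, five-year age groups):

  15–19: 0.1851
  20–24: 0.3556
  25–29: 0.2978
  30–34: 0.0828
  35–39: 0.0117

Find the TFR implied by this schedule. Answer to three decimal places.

Sum of ASFRs = 0.1851 + 0.3556 + 0.2978 + 0.0828 + 0.0117 = 0.9330
TFR = 5 × 0.9330 = 4.665

4.665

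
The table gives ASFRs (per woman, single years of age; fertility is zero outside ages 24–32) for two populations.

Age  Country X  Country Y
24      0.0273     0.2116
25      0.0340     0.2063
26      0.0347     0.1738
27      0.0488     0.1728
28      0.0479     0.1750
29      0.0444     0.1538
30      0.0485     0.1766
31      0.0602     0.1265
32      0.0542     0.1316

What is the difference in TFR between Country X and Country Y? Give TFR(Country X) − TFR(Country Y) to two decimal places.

-1.13

Country X:
  Sum of ASFRs = 0.0273 + 0.0340 + 0.0347 + 0.0488 + 0.0479 + 0.0444 + 0.0485 + 0.0602 + 0.0542 = 0.4000
  TFR = 0.4
Country Y:
  Sum of ASFRs = 0.2116 + 0.2063 + 0.1738 + 0.1728 + 0.1750 + 0.1538 + 0.1766 + 0.1265 + 0.1316 = 1.5280
  TFR = 1.528
Difference = 0.4 − 1.528 = -1.128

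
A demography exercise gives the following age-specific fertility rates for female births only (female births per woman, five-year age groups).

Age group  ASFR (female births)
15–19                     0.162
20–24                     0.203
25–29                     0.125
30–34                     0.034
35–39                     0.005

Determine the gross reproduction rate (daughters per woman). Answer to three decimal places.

Sum of female ASFRs = 0.162 + 0.203 + 0.125 + 0.034 + 0.005 = 0.529
GRR = 5 × 0.529 = 2.645

2.645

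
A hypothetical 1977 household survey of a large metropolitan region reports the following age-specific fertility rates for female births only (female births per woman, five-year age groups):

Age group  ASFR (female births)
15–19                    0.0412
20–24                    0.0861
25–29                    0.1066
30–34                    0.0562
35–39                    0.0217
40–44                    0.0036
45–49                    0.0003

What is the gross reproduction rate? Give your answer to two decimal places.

Sum of female ASFRs = 0.0412 + 0.0861 + 0.1066 + 0.0562 + 0.0217 + 0.0036 + 0.0003 = 0.3157
GRR = 5 × 0.3157 = 1.5785

1.58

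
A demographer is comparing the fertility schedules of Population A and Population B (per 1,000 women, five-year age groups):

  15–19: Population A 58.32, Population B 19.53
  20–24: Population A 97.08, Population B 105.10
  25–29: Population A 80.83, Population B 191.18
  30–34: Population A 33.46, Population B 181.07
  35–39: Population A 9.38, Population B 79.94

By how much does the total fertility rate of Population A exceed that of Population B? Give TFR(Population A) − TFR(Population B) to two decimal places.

-1.49

Population A:
  Sum of ASFRs = 58.32 + 97.08 + 80.83 + 33.46 + 9.38 = 279.07
  TFR = 5 × 279.07 / 1000 = 1.39535
Population B:
  Sum of ASFRs = 19.53 + 105.10 + 191.18 + 181.07 + 79.94 = 576.82
  TFR = 5 × 576.82 / 1000 = 2.8841
Difference = 1.39535 − 2.8841 = -1.48875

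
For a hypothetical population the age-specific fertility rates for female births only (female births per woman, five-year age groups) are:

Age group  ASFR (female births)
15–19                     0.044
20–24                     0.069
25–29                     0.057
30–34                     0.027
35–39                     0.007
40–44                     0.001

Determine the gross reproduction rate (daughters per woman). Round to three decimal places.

Sum of female ASFRs = 0.044 + 0.069 + 0.057 + 0.027 + 0.007 + 0.001 = 0.205
GRR = 5 × 0.205 = 1.025

1.025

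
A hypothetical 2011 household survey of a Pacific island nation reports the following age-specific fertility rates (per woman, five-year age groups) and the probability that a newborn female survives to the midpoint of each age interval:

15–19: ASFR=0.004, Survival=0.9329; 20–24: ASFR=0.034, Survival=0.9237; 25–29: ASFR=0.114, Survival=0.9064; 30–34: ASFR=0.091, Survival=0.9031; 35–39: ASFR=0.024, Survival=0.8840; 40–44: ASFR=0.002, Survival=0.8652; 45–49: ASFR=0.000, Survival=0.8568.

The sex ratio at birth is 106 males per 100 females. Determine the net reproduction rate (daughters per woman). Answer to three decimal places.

0.591

Proportion female at birth = 100 / (100 + 106) = 0.48544.
Survival-weighted fertility by age (5·fₓ·Sₓ):
  15–19: 5 × 0.004 × 0.9329 = 0.01866
  20–24: 5 × 0.034 × 0.9237 = 0.15703
  25–29: 5 × 0.114 × 0.9064 = 0.51665
  30–34: 5 × 0.091 × 0.9031 = 0.41091
  35–39: 5 × 0.024 × 0.8840 = 0.10608
  40–44: 5 × 0.002 × 0.8652 = 0.00865
  45–49: 5 × 0.000 × 0.8568 = 0.00000
Sum = 1.21798
NRR = 0.48544 × 1.21798 = 0.59126
With NRR below 1 the population is below replacement fertility.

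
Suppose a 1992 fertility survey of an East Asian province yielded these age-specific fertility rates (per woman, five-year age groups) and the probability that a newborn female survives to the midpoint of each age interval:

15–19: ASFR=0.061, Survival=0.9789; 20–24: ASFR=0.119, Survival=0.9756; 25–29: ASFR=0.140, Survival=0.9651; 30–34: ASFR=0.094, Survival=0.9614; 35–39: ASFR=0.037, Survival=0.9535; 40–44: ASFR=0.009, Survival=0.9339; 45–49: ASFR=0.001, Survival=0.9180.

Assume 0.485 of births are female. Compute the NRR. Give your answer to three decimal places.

Proportion female at birth = 0.485.
Survival-weighted fertility by age (5·fₓ·Sₓ):
  15–19: 5 × 0.061 × 0.9789 = 0.29856
  20–24: 5 × 0.119 × 0.9756 = 0.58048
  25–29: 5 × 0.140 × 0.9651 = 0.67557
  30–34: 5 × 0.094 × 0.9614 = 0.45186
  35–39: 5 × 0.037 × 0.9535 = 0.17640
  40–44: 5 × 0.009 × 0.9339 = 0.04203
  45–49: 5 × 0.001 × 0.9180 = 0.00459
Sum = 2.22949
NRR = 0.485 × 2.22949 = 1.08130

1.081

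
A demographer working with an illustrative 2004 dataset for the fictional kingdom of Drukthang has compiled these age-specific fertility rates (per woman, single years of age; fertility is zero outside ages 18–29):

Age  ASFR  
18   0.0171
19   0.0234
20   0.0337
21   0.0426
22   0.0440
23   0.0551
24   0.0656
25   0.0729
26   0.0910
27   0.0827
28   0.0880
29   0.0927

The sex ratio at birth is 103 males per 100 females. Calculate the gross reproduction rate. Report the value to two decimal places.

0.35

Proportion female at birth = 100 / (100 + 103) = 0.49261.
Sum of ASFRs = 0.0171 + 0.0234 + 0.0337 + 0.0426 + 0.0440 + 0.0551 + 0.0656 + 0.0729 + 0.0910 + 0.0827 + 0.0880 + 0.0927 = 0.7088
TFR = 0.7088
GRR = 0.49261 × 0.7088 = 0.34916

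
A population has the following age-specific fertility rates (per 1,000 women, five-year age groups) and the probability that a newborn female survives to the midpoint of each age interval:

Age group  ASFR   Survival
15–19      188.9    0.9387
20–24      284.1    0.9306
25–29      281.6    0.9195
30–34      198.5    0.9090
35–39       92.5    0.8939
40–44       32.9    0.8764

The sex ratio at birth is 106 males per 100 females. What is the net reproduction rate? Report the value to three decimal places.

Proportion female at birth = 100 / (100 + 106) = 0.48544.
Weighting each age-specific rate by interval width and survival:
  15–19: 5 × 188.9/1000 × 0.9387 = 0.88660
  20–24: 5 × 284.1/1000 × 0.9306 = 1.32192
  25–29: 5 × 281.6/1000 × 0.9195 = 1.29466
  30–34: 5 × 198.5/1000 × 0.9090 = 0.90218
  35–39: 5 × 92.5/1000 × 0.8939 = 0.41343
  40–44: 5 × 32.9/1000 × 0.8764 = 0.14417
Sum = 4.96296
NRR = 0.48544 × 4.96296 = 2.40922
An NRR exceeding 1 indicates intrinsic growth under these rates.

2.409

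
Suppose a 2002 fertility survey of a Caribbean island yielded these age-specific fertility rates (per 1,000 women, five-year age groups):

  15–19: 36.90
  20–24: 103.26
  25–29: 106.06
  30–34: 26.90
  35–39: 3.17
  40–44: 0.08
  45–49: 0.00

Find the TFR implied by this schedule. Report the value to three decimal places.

1.382

Sum of ASFRs = 36.90 + 103.26 + 106.06 + 26.90 + 3.17 + 0.08 + 0.00 = 276.37
TFR = 5 × 276.37 / 1000 = 1.38185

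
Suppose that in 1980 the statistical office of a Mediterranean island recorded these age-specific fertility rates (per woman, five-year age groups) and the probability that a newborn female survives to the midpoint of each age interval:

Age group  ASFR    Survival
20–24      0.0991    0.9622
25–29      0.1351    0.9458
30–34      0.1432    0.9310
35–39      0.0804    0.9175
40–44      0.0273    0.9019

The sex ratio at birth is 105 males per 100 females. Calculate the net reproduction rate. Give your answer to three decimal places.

Proportion female at birth = 100 / (100 + 105) = 0.48780.
Each age group contributes 5 × ASFR × survival:
  20–24: 5 × 0.0991 × 0.9622 = 0.47677
  25–29: 5 × 0.1351 × 0.9458 = 0.63889
  30–34: 5 × 0.1432 × 0.9310 = 0.66660
  35–39: 5 × 0.0804 × 0.9175 = 0.36884
  40–44: 5 × 0.0273 × 0.9019 = 0.12311
Sum = 2.27421
NRR = 0.48780 × 2.27421 = 1.10936

1.109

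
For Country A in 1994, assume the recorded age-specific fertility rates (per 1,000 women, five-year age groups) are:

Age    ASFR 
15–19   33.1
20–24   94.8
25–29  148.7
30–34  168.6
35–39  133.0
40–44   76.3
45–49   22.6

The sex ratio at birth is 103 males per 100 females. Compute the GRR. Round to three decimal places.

Proportion female at birth = 100 / (100 + 103) = 0.49261.
Sum of ASFRs = 33.1 + 94.8 + 148.7 + 168.6 + 133.0 + 76.3 + 22.6 = 677.1
TFR = 5 × 677.1 / 1000 = 3.3855
GRR = 0.49261 × 3.3855 = 1.66773

1.668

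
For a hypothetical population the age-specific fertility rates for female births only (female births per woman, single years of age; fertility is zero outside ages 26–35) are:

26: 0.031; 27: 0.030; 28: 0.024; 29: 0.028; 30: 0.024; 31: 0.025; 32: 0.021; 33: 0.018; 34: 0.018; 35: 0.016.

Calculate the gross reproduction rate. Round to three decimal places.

Sum of female ASFRs = 0.031 + 0.030 + 0.024 + 0.028 + 0.024 + 0.025 + 0.021 + 0.018 + 0.018 + 0.016 = 0.235
GRR = 0.235

0.235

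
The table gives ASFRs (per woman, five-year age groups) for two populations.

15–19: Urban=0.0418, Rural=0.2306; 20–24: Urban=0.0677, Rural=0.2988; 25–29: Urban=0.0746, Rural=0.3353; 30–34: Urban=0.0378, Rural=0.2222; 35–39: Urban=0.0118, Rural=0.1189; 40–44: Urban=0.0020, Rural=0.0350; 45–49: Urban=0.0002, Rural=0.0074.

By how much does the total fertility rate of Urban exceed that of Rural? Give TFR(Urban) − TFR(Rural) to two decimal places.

-5.06

Urban:
  Sum of ASFRs = 0.0418 + 0.0677 + 0.0746 + 0.0378 + 0.0118 + 0.0020 + 0.0002 = 0.2359
  TFR = 5 × 0.2359 = 1.1795
Rural:
  Sum of ASFRs = 0.2306 + 0.2988 + 0.3353 + 0.2222 + 0.1189 + 0.0350 + 0.0074 = 1.2482
  TFR = 5 × 1.2482 = 6.241
Difference = 1.1795 − 6.241 = -5.0615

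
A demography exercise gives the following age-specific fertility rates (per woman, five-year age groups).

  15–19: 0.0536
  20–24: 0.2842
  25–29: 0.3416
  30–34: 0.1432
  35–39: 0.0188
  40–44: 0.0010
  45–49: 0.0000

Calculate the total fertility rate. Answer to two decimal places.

4.21

Sum of ASFRs = 0.0536 + 0.2842 + 0.3416 + 0.1432 + 0.0188 + 0.0010 + 0.0000 = 0.8424
TFR = 5 × 0.8424 = 4.212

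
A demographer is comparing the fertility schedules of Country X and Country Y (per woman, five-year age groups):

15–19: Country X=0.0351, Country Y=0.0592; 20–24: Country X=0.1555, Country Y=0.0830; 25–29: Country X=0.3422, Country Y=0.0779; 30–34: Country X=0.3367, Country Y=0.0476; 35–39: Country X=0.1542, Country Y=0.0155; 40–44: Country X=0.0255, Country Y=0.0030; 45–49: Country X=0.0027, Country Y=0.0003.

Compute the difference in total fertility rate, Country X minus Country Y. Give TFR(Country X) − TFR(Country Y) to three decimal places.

3.827

Country X:
  Sum of ASFRs = 0.0351 + 0.1555 + 0.3422 + 0.3367 + 0.1542 + 0.0255 + 0.0027 = 1.0519
  TFR = 5 × 1.0519 = 5.2595
Country Y:
  Sum of ASFRs = 0.0592 + 0.0830 + 0.0779 + 0.0476 + 0.0155 + 0.0030 + 0.0003 = 0.2865
  TFR = 5 × 0.2865 = 1.4325
Difference = 5.2595 − 1.4325 = 3.827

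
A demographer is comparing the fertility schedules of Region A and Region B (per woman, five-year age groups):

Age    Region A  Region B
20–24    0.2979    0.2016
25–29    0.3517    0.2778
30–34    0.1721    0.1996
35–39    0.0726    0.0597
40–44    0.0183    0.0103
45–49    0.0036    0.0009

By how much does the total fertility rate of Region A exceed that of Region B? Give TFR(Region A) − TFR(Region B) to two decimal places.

Region A:
  Sum of ASFRs = 0.2979 + 0.3517 + 0.1721 + 0.0726 + 0.0183 + 0.0036 = 0.9162
  TFR = 5 × 0.9162 = 4.581
Region B:
  Sum of ASFRs = 0.2016 + 0.2778 + 0.1996 + 0.0597 + 0.0103 + 0.0009 = 0.7499
  TFR = 5 × 0.7499 = 3.7495
Difference = 4.581 − 3.7495 = 0.8315

0.83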